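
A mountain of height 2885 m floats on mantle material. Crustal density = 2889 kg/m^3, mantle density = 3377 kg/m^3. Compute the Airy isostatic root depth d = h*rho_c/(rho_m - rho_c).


rho_m - rho_c = 3377 - 2889 = 488
d = 2885 * 2889 / 488
= 8334765 / 488
= 17079.44 m

17079.44


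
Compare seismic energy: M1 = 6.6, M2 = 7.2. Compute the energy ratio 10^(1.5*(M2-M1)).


M2 - M1 = 7.2 - 6.6 = 0.6
1.5 * 0.6 = 0.9
ratio = 10^0.9 = 7.94

7.94


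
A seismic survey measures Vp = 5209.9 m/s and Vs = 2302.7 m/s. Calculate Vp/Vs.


Vp/Vs = 5209.9 / 2302.7
= 2.2625

2.2625


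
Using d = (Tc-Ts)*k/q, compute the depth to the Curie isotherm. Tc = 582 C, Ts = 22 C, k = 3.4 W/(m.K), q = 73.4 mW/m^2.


T_Curie - T_surf = 582 - 22 = 560 C
Convert q to W/m^2: 73.4 mW/m^2 = 0.0734 W/m^2
d = 560 * 3.4 / 0.0734 = 25940.05 m

25940.05


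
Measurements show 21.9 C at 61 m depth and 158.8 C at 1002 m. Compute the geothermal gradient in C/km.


dT = 158.8 - 21.9 = 136.9 C
dz = 1002 - 61 = 941 m
gradient = dT/dz * 1000 = 136.9/941 * 1000 = 145.4835 C/km

145.4835


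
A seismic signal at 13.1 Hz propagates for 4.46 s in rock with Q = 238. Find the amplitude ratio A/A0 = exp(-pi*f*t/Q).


pi*f*t/Q = pi*13.1*4.46/238 = 0.771221
A/A0 = exp(-0.771221) = 0.462448

0.462448


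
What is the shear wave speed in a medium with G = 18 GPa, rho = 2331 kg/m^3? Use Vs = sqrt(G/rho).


Convert G to Pa: G = 18e9 Pa
Compute G/rho = 18e9 / 2331 = 7722007.722
Vs = sqrt(7722007.722) = 2778.85 m/s

2778.85


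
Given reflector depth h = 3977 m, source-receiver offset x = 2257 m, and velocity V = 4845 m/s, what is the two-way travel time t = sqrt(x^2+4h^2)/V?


x^2 + 4h^2 = 2257^2 + 4*3977^2 = 5094049 + 63266116 = 68360165
sqrt(68360165) = 8268.0206
t = 8268.0206 / 4845 = 1.7065 s

1.7065


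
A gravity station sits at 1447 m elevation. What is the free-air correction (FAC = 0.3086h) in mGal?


FAC = 0.3086 * h
= 0.3086 * 1447
= 446.5442 mGal

446.5442


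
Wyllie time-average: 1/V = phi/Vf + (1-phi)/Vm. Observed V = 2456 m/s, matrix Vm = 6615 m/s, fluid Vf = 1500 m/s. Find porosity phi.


1/V - 1/Vm = 1/2456 - 1/6615 = 0.00025599
1/Vf - 1/Vm = 1/1500 - 1/6615 = 0.0005155
phi = 0.00025599 / 0.0005155 = 0.4966

0.4966


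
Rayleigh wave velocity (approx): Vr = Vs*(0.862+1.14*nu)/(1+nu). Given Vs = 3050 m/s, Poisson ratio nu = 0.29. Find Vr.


Numerator factor = 0.862 + 1.14*0.29 = 1.1926
Denominator = 1 + 0.29 = 1.29
Vr = 3050 * 1.1926 / 1.29 = 2819.71 m/s

2819.71


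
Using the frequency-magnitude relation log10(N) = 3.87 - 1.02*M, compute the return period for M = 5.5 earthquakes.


log10(N) = 3.87 - 1.02*5.5 = -1.74
N = 10^-1.74 = 0.018197
T = 1/N = 1/0.018197 = 54.9541 years

54.9541


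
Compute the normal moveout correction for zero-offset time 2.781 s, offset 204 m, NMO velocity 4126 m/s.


x/Vnmo = 204/4126 = 0.049443
(x/Vnmo)^2 = 0.002445
t0^2 = 7.733961
sqrt(7.733961 + 0.002445) = 2.781439
dt = 2.781439 - 2.781 = 0.000439

4.390000e-04


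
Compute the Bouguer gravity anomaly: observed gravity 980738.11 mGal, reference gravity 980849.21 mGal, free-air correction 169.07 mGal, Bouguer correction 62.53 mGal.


BA = g_obs - g_ref + FAC - BC
= 980738.11 - 980849.21 + 169.07 - 62.53
= -4.56 mGal

-4.56


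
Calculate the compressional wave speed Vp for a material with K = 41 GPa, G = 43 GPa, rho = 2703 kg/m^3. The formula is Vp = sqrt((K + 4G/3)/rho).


First compute the effective modulus:
K + 4G/3 = 41e9 + 4*43e9/3 = 98333333333.33 Pa
Then divide by density:
98333333333.33 / 2703 = 36379331.6069 Pa/(kg/m^3)
Take the square root:
Vp = sqrt(36379331.6069) = 6031.53 m/s

6031.53


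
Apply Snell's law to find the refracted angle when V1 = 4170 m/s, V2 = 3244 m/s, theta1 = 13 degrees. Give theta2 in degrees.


sin(theta1) = sin(13 deg) = 0.224951
sin(theta2) = V2/V1 * sin(theta1) = 3244/4170 * 0.224951 = 0.174998
theta2 = arcsin(0.174998) = 10.0785 degrees

10.0785


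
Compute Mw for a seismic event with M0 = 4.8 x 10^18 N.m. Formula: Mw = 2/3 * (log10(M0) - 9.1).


log10(M0) = log10(4.8 x 10^18) = 18.6812
Mw = 2/3 * (18.6812 - 9.1)
= 2/3 * 9.5812
= 6.39

6.39


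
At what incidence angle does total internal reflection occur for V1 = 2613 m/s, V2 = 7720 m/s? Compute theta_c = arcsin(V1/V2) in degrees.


V1/V2 = 2613/7720 = 0.338472
theta_c = arcsin(0.338472) = 19.7838 degrees

19.7838


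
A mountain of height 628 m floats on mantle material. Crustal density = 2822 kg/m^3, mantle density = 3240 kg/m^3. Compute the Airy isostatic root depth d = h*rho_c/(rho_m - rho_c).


rho_m - rho_c = 3240 - 2822 = 418
d = 628 * 2822 / 418
= 1772216 / 418
= 4239.75 m

4239.75


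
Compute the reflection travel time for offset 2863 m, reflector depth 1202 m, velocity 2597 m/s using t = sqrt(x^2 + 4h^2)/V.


x^2 + 4h^2 = 2863^2 + 4*1202^2 = 8196769 + 5779216 = 13975985
sqrt(13975985) = 3738.4469
t = 3738.4469 / 2597 = 1.4395 s

1.4395


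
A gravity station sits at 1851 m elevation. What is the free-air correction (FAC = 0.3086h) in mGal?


FAC = 0.3086 * h
= 0.3086 * 1851
= 571.2186 mGal

571.2186


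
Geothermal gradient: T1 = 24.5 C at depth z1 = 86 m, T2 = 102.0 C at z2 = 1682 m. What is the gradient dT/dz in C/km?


dT = 102.0 - 24.5 = 77.5 C
dz = 1682 - 86 = 1596 m
gradient = dT/dz * 1000 = 77.5/1596 * 1000 = 48.5589 C/km

48.5589


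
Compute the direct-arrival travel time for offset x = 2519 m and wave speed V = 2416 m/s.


t = x / V
= 2519 / 2416
= 1.0426 s

1.0426


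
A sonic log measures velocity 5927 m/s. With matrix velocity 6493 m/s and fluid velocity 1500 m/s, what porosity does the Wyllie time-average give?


1/V - 1/Vm = 1/5927 - 1/6493 = 1.471e-05
1/Vf - 1/Vm = 1/1500 - 1/6493 = 0.00051265
phi = 1.471e-05 / 0.00051265 = 0.0287

0.0287


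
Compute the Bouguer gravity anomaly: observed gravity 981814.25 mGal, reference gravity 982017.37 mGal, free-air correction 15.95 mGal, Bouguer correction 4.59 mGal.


BA = g_obs - g_ref + FAC - BC
= 981814.25 - 982017.37 + 15.95 - 4.59
= -191.76 mGal

-191.76


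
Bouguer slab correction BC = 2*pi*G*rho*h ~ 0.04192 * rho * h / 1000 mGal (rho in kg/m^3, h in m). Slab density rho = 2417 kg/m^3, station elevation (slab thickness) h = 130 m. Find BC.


BC = 0.04192 * rho * h / 1000
= 0.04192 * 2417 * 130 / 1000
= 13.1717 mGal

13.1717


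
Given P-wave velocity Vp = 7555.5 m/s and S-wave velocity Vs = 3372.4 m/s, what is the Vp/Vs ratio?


Vp/Vs = 7555.5 / 3372.4
= 2.2404

2.2404


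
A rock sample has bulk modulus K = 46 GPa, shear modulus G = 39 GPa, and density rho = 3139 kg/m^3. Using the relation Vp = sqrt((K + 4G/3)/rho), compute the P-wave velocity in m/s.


First compute the effective modulus:
K + 4G/3 = 46e9 + 4*39e9/3 = 98000000000.0 Pa
Then divide by density:
98000000000.0 / 3139 = 31220133.8006 Pa/(kg/m^3)
Take the square root:
Vp = sqrt(31220133.8006) = 5587.5 m/s

5587.5


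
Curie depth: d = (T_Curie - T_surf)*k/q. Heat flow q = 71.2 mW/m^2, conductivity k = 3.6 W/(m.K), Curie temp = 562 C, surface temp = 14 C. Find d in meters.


T_Curie - T_surf = 562 - 14 = 548 C
Convert q to W/m^2: 71.2 mW/m^2 = 0.0712 W/m^2
d = 548 * 3.6 / 0.0712 = 27707.87 m

27707.87


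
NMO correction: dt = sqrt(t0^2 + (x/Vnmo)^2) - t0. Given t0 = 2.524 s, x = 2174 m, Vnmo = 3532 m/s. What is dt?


x/Vnmo = 2174/3532 = 0.615515
(x/Vnmo)^2 = 0.378859
t0^2 = 6.370576
sqrt(6.370576 + 0.378859) = 2.597967
dt = 2.597967 - 2.524 = 0.073967

0.073967


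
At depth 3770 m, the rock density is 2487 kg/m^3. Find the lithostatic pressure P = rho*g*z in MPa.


P = rho * g * z / 1e6
= 2487 * 9.81 * 3770 / 1e6
= 91978461.9 / 1e6
= 91.9785 MPa

91.9785


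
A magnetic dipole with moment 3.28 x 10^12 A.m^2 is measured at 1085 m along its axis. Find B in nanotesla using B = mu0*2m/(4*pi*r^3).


m = 3.28 x 10^12 = 3280000000000 A.m^2
2m = 6560000000000 A.m^2
r^3 = 1085^3 = 1277289125
B = (4pi*10^-7) * 6560000000000 / (4*pi * 1277289125) * 1e9
= 8243539.12302 / 16050888526.44 * 1e9
= 513587.7126 nT

513587.7126


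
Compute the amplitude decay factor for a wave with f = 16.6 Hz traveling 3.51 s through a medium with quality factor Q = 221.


pi*f*t/Q = pi*16.6*3.51/221 = 0.828272
A/A0 = exp(-0.828272) = 0.436804

0.436804


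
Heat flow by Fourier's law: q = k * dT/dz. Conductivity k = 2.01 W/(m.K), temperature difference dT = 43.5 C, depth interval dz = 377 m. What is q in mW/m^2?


q = k * dT / dz * 1000
= 2.01 * 43.5 / 377 * 1000
= 0.231923 * 1000
= 231.9231 mW/m^2

231.9231


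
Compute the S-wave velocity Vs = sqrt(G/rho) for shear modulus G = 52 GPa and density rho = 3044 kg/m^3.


Convert G to Pa: G = 52e9 Pa
Compute G/rho = 52e9 / 3044 = 17082785.8081
Vs = sqrt(17082785.8081) = 4133.13 m/s

4133.13


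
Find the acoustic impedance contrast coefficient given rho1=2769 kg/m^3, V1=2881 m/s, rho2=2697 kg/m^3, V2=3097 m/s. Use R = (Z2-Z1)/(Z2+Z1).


Z1 = 2769 * 2881 = 7977489
Z2 = 2697 * 3097 = 8352609
R = (8352609 - 7977489) / (8352609 + 7977489) = 375120 / 16330098 = 0.023

0.023


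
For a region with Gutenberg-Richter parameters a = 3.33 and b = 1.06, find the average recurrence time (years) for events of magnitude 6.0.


log10(N) = 3.33 - 1.06*6.0 = -3.03
N = 10^-3.03 = 0.000933
T = 1/N = 1/0.000933 = 1071.5193 years

1071.5193


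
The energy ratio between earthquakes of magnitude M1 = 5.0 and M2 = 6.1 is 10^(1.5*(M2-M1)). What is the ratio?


M2 - M1 = 6.1 - 5.0 = 1.1
1.5 * 1.1 = 1.65
ratio = 10^1.65 = 44.67

44.67


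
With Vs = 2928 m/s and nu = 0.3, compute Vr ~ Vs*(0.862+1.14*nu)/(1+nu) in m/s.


Numerator factor = 0.862 + 1.14*0.3 = 1.204
Denominator = 1 + 0.3 = 1.3
Vr = 2928 * 1.204 / 1.3 = 2711.78 m/s

2711.78


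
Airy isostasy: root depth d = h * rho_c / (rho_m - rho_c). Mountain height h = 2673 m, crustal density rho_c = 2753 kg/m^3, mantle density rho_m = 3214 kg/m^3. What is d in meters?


rho_m - rho_c = 3214 - 2753 = 461
d = 2673 * 2753 / 461
= 7358769 / 461
= 15962.62 m

15962.62


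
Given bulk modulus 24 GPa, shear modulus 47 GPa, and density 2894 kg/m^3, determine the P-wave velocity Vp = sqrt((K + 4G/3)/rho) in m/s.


First compute the effective modulus:
K + 4G/3 = 24e9 + 4*47e9/3 = 86666666666.67 Pa
Then divide by density:
86666666666.67 / 2894 = 29947016.8164 Pa/(kg/m^3)
Take the square root:
Vp = sqrt(29947016.8164) = 5472.39 m/s

5472.39


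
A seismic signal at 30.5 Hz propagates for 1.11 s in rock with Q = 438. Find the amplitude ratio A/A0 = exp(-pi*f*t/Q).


pi*f*t/Q = pi*30.5*1.11/438 = 0.242828
A/A0 = exp(-0.242828) = 0.784407

0.784407


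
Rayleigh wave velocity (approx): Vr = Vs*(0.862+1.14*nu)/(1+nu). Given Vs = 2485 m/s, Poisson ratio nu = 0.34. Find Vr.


Numerator factor = 0.862 + 1.14*0.34 = 1.2496
Denominator = 1 + 0.34 = 1.34
Vr = 2485 * 1.2496 / 1.34 = 2317.36 m/s

2317.36


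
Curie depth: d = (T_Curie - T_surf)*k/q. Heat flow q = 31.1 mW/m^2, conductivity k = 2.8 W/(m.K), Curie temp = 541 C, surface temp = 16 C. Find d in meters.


T_Curie - T_surf = 541 - 16 = 525 C
Convert q to W/m^2: 31.1 mW/m^2 = 0.0311 W/m^2
d = 525 * 2.8 / 0.0311 = 47266.88 m

47266.88


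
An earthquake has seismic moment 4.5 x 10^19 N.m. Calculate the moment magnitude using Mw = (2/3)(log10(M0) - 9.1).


log10(M0) = log10(4.5 x 10^19) = 19.6532
Mw = 2/3 * (19.6532 - 9.1)
= 2/3 * 10.5532
= 7.04

7.04


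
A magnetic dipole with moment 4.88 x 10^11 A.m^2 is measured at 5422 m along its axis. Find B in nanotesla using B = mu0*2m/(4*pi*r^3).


m = 4.88 x 10^11 = 488000000000 A.m^2
2m = 976000000000 A.m^2
r^3 = 5422^3 = 159396411448
B = (4pi*10^-7) * 976000000000 / (4*pi * 159396411448) * 1e9
= 1226477.771961 / 2003034380854.45 * 1e9
= 612.3099 nT

612.3099


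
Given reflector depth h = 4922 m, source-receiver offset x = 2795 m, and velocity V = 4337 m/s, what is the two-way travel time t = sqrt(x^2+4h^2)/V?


x^2 + 4h^2 = 2795^2 + 4*4922^2 = 7812025 + 96904336 = 104716361
sqrt(104716361) = 10233.1012
t = 10233.1012 / 4337 = 2.3595 s

2.3595


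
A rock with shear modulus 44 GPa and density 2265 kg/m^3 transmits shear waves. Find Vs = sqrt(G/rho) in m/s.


Convert G to Pa: G = 44e9 Pa
Compute G/rho = 44e9 / 2265 = 19426048.5651
Vs = sqrt(19426048.5651) = 4407.5 m/s

4407.5


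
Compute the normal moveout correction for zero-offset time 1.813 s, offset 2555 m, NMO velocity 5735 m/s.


x/Vnmo = 2555/5735 = 0.44551
(x/Vnmo)^2 = 0.198479
t0^2 = 3.286969
sqrt(3.286969 + 0.198479) = 1.866936
dt = 1.866936 - 1.813 = 0.053936

0.053936


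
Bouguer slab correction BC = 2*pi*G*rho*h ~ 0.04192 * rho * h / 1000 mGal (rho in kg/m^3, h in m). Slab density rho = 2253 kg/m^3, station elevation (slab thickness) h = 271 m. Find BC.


BC = 0.04192 * rho * h / 1000
= 0.04192 * 2253 * 271 / 1000
= 25.5948 mGal

25.5948


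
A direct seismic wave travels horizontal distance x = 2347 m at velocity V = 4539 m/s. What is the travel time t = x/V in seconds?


t = x / V
= 2347 / 4539
= 0.5171 s

0.5171


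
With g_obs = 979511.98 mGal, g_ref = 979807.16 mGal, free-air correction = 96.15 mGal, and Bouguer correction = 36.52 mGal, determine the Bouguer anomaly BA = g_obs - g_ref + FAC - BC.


BA = g_obs - g_ref + FAC - BC
= 979511.98 - 979807.16 + 96.15 - 36.52
= -235.55 mGal

-235.55


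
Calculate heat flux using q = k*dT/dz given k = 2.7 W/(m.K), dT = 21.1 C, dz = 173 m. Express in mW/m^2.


q = k * dT / dz * 1000
= 2.7 * 21.1 / 173 * 1000
= 0.329306 * 1000
= 329.3064 mW/m^2

329.3064


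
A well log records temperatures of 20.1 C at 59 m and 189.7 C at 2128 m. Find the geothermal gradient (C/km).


dT = 189.7 - 20.1 = 169.6 C
dz = 2128 - 59 = 2069 m
gradient = dT/dz * 1000 = 169.6/2069 * 1000 = 81.972 C/km

81.972


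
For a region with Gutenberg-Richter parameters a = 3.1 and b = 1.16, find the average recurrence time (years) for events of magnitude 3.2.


log10(N) = 3.1 - 1.16*3.2 = -0.612
N = 10^-0.612 = 0.244343
T = 1/N = 1/0.244343 = 4.0926 years

4.0926


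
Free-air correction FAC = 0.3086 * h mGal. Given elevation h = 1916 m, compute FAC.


FAC = 0.3086 * h
= 0.3086 * 1916
= 591.2776 mGal

591.2776


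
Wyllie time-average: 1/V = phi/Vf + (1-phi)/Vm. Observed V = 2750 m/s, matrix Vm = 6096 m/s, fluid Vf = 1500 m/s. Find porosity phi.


1/V - 1/Vm = 1/2750 - 1/6096 = 0.00019959
1/Vf - 1/Vm = 1/1500 - 1/6096 = 0.00050262
phi = 0.00019959 / 0.00050262 = 0.3971

0.3971


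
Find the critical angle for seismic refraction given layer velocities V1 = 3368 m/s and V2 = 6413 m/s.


V1/V2 = 3368/6413 = 0.525183
theta_c = arcsin(0.525183) = 31.6806 degrees

31.6806


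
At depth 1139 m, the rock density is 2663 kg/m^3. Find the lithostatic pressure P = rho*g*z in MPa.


P = rho * g * z / 1e6
= 2663 * 9.81 * 1139 / 1e6
= 29755270.17 / 1e6
= 29.7553 MPa

29.7553


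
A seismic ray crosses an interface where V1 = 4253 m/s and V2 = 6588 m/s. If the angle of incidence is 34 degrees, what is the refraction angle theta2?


sin(theta1) = sin(34 deg) = 0.559193
sin(theta2) = V2/V1 * sin(theta1) = 6588/4253 * 0.559193 = 0.866203
theta2 = arcsin(0.866203) = 60.0204 degrees

60.0204


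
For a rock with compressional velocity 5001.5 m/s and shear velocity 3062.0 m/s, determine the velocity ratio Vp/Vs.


Vp/Vs = 5001.5 / 3062.0
= 1.6334

1.6334


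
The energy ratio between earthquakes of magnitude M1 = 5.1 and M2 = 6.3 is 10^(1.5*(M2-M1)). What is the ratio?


M2 - M1 = 6.3 - 5.1 = 1.2
1.5 * 1.2 = 1.8
ratio = 10^1.8 = 63.1

63.1


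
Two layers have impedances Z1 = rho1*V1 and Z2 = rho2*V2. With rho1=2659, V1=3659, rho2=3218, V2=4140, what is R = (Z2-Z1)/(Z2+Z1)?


Z1 = 2659 * 3659 = 9729281
Z2 = 3218 * 4140 = 13322520
R = (13322520 - 9729281) / (13322520 + 9729281) = 3593239 / 23051801 = 0.1559

0.1559


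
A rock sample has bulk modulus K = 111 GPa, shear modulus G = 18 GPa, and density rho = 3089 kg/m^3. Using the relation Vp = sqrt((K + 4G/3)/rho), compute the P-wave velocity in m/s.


First compute the effective modulus:
K + 4G/3 = 111e9 + 4*18e9/3 = 135000000000.0 Pa
Then divide by density:
135000000000.0 / 3089 = 43703463.9042 Pa/(kg/m^3)
Take the square root:
Vp = sqrt(43703463.9042) = 6610.86 m/s

6610.86


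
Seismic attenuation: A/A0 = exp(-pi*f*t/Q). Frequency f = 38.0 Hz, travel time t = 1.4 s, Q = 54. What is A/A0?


pi*f*t/Q = pi*38.0*1.4/54 = 3.095051
A/A0 = exp(-3.095051) = 0.045273

0.045273


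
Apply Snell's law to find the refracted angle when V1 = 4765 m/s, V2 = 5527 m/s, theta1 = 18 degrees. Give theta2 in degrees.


sin(theta1) = sin(18 deg) = 0.309017
sin(theta2) = V2/V1 * sin(theta1) = 5527/4765 * 0.309017 = 0.358434
theta2 = arcsin(0.358434) = 21.004 degrees

21.004


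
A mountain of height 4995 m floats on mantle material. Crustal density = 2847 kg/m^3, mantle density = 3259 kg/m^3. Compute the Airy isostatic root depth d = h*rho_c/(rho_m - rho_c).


rho_m - rho_c = 3259 - 2847 = 412
d = 4995 * 2847 / 412
= 14220765 / 412
= 34516.42 m

34516.42


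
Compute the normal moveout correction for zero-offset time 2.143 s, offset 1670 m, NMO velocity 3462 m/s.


x/Vnmo = 1670/3462 = 0.48238
(x/Vnmo)^2 = 0.232691
t0^2 = 4.592449
sqrt(4.592449 + 0.232691) = 2.19662
dt = 2.19662 - 2.143 = 0.05362

0.05362


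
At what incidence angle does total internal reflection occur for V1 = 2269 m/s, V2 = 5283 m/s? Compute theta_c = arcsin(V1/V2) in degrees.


V1/V2 = 2269/5283 = 0.429491
theta_c = arcsin(0.429491) = 25.4353 degrees

25.4353


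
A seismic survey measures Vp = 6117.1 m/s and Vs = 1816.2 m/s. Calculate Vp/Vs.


Vp/Vs = 6117.1 / 1816.2
= 3.3681

3.3681


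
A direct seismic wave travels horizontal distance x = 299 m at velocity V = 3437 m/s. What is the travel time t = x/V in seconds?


t = x / V
= 299 / 3437
= 0.087 s

0.087


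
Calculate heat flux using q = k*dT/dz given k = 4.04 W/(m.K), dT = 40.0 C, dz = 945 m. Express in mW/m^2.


q = k * dT / dz * 1000
= 4.04 * 40.0 / 945 * 1000
= 0.171005 * 1000
= 171.0053 mW/m^2

171.0053


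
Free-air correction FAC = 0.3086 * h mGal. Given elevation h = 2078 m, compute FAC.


FAC = 0.3086 * h
= 0.3086 * 2078
= 641.2708 mGal

641.2708


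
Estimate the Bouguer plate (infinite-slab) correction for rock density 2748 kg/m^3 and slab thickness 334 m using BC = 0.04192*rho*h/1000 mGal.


BC = 0.04192 * rho * h / 1000
= 0.04192 * 2748 * 334 / 1000
= 38.4755 mGal

38.4755


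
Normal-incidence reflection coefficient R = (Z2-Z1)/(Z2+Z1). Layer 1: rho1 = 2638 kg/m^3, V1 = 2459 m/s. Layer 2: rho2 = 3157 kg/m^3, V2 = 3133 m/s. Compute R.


Z1 = 2638 * 2459 = 6486842
Z2 = 3157 * 3133 = 9890881
R = (9890881 - 6486842) / (9890881 + 6486842) = 3404039 / 16377723 = 0.2078

0.2078


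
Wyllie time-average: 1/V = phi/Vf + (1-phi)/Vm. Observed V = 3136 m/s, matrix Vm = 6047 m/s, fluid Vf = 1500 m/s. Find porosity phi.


1/V - 1/Vm = 1/3136 - 1/6047 = 0.00015351
1/Vf - 1/Vm = 1/1500 - 1/6047 = 0.0005013
phi = 0.00015351 / 0.0005013 = 0.3062

0.3062


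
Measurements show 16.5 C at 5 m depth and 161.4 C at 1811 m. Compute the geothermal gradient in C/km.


dT = 161.4 - 16.5 = 144.9 C
dz = 1811 - 5 = 1806 m
gradient = dT/dz * 1000 = 144.9/1806 * 1000 = 80.2326 C/km

80.2326


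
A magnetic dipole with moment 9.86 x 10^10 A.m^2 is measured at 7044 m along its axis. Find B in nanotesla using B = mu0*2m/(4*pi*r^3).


m = 9.86 x 10^10 = 98600000000 A.m^2
2m = 197200000000 A.m^2
r^3 = 7044^3 = 349508741184
B = (4pi*10^-7) * 197200000000 / (4*pi * 349508741184) * 1e9
= 247808.828515 / 4392056374676.28 * 1e9
= 56.4221 nT

56.4221


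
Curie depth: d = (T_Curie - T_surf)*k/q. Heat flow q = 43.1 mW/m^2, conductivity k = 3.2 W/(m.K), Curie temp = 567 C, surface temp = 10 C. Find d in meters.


T_Curie - T_surf = 567 - 10 = 557 C
Convert q to W/m^2: 43.1 mW/m^2 = 0.0431 W/m^2
d = 557 * 3.2 / 0.0431 = 41354.99 m

41354.99


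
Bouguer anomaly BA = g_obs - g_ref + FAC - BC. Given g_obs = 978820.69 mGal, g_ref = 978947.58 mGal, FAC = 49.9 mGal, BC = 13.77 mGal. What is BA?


BA = g_obs - g_ref + FAC - BC
= 978820.69 - 978947.58 + 49.9 - 13.77
= -90.76 mGal

-90.76


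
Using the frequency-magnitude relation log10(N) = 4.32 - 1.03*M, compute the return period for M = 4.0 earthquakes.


log10(N) = 4.32 - 1.03*4.0 = 0.2
N = 10^0.2 = 1.584893
T = 1/N = 1/1.584893 = 0.631 years

0.631


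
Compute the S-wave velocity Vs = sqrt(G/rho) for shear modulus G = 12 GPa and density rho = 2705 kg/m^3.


Convert G to Pa: G = 12e9 Pa
Compute G/rho = 12e9 / 2705 = 4436229.2052
Vs = sqrt(4436229.2052) = 2106.24 m/s

2106.24


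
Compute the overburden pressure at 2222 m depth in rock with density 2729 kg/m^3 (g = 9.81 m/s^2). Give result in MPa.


P = rho * g * z / 1e6
= 2729 * 9.81 * 2222 / 1e6
= 59486250.78 / 1e6
= 59.4863 MPa

59.4863


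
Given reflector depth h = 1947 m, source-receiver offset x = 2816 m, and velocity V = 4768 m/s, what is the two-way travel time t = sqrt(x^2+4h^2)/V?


x^2 + 4h^2 = 2816^2 + 4*1947^2 = 7929856 + 15163236 = 23093092
sqrt(23093092) = 4805.5272
t = 4805.5272 / 4768 = 1.0079 s

1.0079


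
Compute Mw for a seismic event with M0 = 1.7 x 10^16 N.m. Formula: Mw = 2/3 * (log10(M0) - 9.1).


log10(M0) = log10(1.7 x 10^16) = 16.2304
Mw = 2/3 * (16.2304 - 9.1)
= 2/3 * 7.1304
= 4.75

4.75


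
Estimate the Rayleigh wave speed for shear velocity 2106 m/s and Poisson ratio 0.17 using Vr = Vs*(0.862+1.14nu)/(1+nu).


Numerator factor = 0.862 + 1.14*0.17 = 1.0558
Denominator = 1 + 0.17 = 1.17
Vr = 2106 * 1.0558 / 1.17 = 1900.44 m/s

1900.44


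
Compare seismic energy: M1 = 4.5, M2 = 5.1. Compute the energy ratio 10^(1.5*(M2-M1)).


M2 - M1 = 5.1 - 4.5 = 0.6
1.5 * 0.6 = 0.9
ratio = 10^0.9 = 7.94

7.94


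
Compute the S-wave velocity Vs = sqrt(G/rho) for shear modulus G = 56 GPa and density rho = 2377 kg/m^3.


Convert G to Pa: G = 56e9 Pa
Compute G/rho = 56e9 / 2377 = 23559108.1195
Vs = sqrt(23559108.1195) = 4853.77 m/s

4853.77


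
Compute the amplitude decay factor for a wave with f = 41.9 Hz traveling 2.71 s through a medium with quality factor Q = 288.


pi*f*t/Q = pi*41.9*2.71/288 = 1.238627
A/A0 = exp(-1.238627) = 0.289782

0.289782


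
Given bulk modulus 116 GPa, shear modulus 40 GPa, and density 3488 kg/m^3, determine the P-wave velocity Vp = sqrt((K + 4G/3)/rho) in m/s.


First compute the effective modulus:
K + 4G/3 = 116e9 + 4*40e9/3 = 169333333333.33 Pa
Then divide by density:
169333333333.33 / 3488 = 48547400.6116 Pa/(kg/m^3)
Take the square root:
Vp = sqrt(48547400.6116) = 6967.6 m/s

6967.6


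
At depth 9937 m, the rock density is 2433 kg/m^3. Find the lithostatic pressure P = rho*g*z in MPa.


P = rho * g * z / 1e6
= 2433 * 9.81 * 9937 / 1e6
= 237173633.01 / 1e6
= 237.1736 MPa

237.1736


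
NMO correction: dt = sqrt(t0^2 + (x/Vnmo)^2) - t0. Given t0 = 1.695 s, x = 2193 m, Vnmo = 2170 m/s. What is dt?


x/Vnmo = 2193/2170 = 1.010599
(x/Vnmo)^2 = 1.02131
t0^2 = 2.873025
sqrt(2.873025 + 1.02131) = 1.973407
dt = 1.973407 - 1.695 = 0.278407

0.278407


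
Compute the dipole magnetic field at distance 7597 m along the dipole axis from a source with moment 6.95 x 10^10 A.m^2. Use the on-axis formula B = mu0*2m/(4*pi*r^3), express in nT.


m = 6.95 x 10^10 = 69500000000 A.m^2
2m = 139000000000 A.m^2
r^3 = 7597^3 = 438456365173
B = (4pi*10^-7) * 139000000000 / (4*pi * 438456365173) * 1e9
= 174672.55154 / 5509805182988.72 * 1e9
= 31.7021 nT

31.7021


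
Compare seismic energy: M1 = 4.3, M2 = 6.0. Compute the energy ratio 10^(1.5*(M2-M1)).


M2 - M1 = 6.0 - 4.3 = 1.7
1.5 * 1.7 = 2.55
ratio = 10^2.55 = 354.81

354.81


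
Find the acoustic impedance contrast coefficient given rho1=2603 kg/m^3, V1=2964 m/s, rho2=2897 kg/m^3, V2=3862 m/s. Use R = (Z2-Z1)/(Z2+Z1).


Z1 = 2603 * 2964 = 7715292
Z2 = 2897 * 3862 = 11188214
R = (11188214 - 7715292) / (11188214 + 7715292) = 3472922 / 18903506 = 0.1837

0.1837


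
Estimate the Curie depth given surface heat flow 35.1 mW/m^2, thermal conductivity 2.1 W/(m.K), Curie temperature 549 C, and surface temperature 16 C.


T_Curie - T_surf = 549 - 16 = 533 C
Convert q to W/m^2: 35.1 mW/m^2 = 0.0351 W/m^2
d = 533 * 2.1 / 0.0351 = 31888.89 m

31888.89


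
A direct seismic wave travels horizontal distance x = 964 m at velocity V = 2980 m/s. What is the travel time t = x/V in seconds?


t = x / V
= 964 / 2980
= 0.3235 s

0.3235


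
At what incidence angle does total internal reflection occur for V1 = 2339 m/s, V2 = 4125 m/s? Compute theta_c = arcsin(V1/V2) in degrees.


V1/V2 = 2339/4125 = 0.56703
theta_c = arcsin(0.56703) = 34.5434 degrees

34.5434


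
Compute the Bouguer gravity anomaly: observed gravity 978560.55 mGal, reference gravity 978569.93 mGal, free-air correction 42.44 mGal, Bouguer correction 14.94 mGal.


BA = g_obs - g_ref + FAC - BC
= 978560.55 - 978569.93 + 42.44 - 14.94
= 18.12 mGal

18.12


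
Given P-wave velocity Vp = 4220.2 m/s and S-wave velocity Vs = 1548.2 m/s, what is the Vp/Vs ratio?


Vp/Vs = 4220.2 / 1548.2
= 2.7259

2.7259


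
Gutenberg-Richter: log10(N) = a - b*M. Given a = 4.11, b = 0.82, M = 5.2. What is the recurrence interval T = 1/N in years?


log10(N) = 4.11 - 0.82*5.2 = -0.154
N = 10^-0.154 = 0.701455
T = 1/N = 1/0.701455 = 1.4256 years

1.4256


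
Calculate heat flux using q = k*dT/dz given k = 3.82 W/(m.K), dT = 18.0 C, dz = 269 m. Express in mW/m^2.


q = k * dT / dz * 1000
= 3.82 * 18.0 / 269 * 1000
= 0.255613 * 1000
= 255.6134 mW/m^2

255.6134


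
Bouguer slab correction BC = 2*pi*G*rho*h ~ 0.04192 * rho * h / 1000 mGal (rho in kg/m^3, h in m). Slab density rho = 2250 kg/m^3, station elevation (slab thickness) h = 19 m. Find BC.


BC = 0.04192 * rho * h / 1000
= 0.04192 * 2250 * 19 / 1000
= 1.7921 mGal

1.7921


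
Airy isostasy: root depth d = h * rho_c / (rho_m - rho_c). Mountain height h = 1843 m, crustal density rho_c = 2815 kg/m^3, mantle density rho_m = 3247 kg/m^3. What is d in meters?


rho_m - rho_c = 3247 - 2815 = 432
d = 1843 * 2815 / 432
= 5188045 / 432
= 12009.36 m

12009.36


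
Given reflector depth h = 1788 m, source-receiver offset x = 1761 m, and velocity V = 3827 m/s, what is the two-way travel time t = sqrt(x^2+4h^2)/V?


x^2 + 4h^2 = 1761^2 + 4*1788^2 = 3101121 + 12787776 = 15888897
sqrt(15888897) = 3986.0879
t = 3986.0879 / 3827 = 1.0416 s

1.0416


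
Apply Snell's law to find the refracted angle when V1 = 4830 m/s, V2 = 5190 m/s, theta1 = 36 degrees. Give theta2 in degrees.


sin(theta1) = sin(36 deg) = 0.587785
sin(theta2) = V2/V1 * sin(theta1) = 5190/4830 * 0.587785 = 0.631595
theta2 = arcsin(0.631595) = 39.1679 degrees

39.1679


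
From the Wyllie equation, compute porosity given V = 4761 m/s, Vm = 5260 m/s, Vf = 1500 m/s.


1/V - 1/Vm = 1/4761 - 1/5260 = 1.993e-05
1/Vf - 1/Vm = 1/1500 - 1/5260 = 0.00047655
phi = 1.993e-05 / 0.00047655 = 0.0418

0.0418


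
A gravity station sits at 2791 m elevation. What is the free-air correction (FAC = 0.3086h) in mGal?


FAC = 0.3086 * h
= 0.3086 * 2791
= 861.3026 mGal

861.3026


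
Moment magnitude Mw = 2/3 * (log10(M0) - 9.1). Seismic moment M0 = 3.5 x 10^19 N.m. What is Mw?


log10(M0) = log10(3.5 x 10^19) = 19.5441
Mw = 2/3 * (19.5441 - 9.1)
= 2/3 * 10.4441
= 6.96

6.96


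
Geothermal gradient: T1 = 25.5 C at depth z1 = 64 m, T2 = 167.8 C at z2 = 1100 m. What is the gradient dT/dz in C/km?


dT = 167.8 - 25.5 = 142.3 C
dz = 1100 - 64 = 1036 m
gradient = dT/dz * 1000 = 142.3/1036 * 1000 = 137.3552 C/km

137.3552


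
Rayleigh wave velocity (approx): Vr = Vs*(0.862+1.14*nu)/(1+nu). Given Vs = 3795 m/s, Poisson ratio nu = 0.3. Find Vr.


Numerator factor = 0.862 + 1.14*0.3 = 1.204
Denominator = 1 + 0.3 = 1.3
Vr = 3795 * 1.204 / 1.3 = 3514.75 m/s

3514.75


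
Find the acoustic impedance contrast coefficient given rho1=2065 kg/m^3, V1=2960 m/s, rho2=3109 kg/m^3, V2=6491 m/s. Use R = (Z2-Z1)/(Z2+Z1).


Z1 = 2065 * 2960 = 6112400
Z2 = 3109 * 6491 = 20180519
R = (20180519 - 6112400) / (20180519 + 6112400) = 14068119 / 26292919 = 0.5351

0.5351


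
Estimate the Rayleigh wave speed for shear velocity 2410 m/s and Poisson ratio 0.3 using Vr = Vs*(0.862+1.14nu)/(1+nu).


Numerator factor = 0.862 + 1.14*0.3 = 1.204
Denominator = 1 + 0.3 = 1.3
Vr = 2410 * 1.204 / 1.3 = 2232.03 m/s

2232.03


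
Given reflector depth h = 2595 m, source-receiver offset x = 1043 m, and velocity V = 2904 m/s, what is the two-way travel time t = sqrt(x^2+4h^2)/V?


x^2 + 4h^2 = 1043^2 + 4*2595^2 = 1087849 + 26936100 = 28023949
sqrt(28023949) = 5293.7651
t = 5293.7651 / 2904 = 1.8229 s

1.8229


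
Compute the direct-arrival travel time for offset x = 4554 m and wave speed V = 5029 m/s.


t = x / V
= 4554 / 5029
= 0.9055 s

0.9055


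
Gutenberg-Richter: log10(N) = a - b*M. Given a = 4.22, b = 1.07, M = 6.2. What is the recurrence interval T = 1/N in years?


log10(N) = 4.22 - 1.07*6.2 = -2.414
N = 10^-2.414 = 0.003855
T = 1/N = 1/0.003855 = 259.4179 years

259.4179


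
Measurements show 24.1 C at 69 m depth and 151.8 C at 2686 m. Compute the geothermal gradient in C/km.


dT = 151.8 - 24.1 = 127.7 C
dz = 2686 - 69 = 2617 m
gradient = dT/dz * 1000 = 127.7/2617 * 1000 = 48.7963 C/km

48.7963


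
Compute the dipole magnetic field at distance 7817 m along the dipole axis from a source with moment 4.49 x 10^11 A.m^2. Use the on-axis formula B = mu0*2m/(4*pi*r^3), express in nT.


m = 4.49 x 10^11 = 449000000000 A.m^2
2m = 898000000000 A.m^2
r^3 = 7817^3 = 477661607513
B = (4pi*10^-7) * 898000000000 / (4*pi * 477661607513) * 1e9
= 1128460.081169 / 6002472788258.93 * 1e9
= 187.9992 nT

187.9992


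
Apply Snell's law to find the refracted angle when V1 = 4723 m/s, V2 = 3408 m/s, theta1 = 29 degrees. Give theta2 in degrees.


sin(theta1) = sin(29 deg) = 0.48481
sin(theta2) = V2/V1 * sin(theta1) = 3408/4723 * 0.48481 = 0.349827
theta2 = arcsin(0.349827) = 20.4767 degrees

20.4767


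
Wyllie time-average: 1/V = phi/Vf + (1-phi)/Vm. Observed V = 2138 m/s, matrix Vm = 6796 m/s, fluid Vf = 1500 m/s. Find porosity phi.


1/V - 1/Vm = 1/2138 - 1/6796 = 0.00032058
1/Vf - 1/Vm = 1/1500 - 1/6796 = 0.00051952
phi = 0.00032058 / 0.00051952 = 0.6171

0.6171


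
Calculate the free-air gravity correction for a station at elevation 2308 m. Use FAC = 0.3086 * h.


FAC = 0.3086 * h
= 0.3086 * 2308
= 712.2488 mGal

712.2488


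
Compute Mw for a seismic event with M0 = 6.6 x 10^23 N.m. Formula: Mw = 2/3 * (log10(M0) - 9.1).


log10(M0) = log10(6.6 x 10^23) = 23.8195
Mw = 2/3 * (23.8195 - 9.1)
= 2/3 * 14.7195
= 9.81

9.81


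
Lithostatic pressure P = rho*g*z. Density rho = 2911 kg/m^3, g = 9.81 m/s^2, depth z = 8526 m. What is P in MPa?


P = rho * g * z / 1e6
= 2911 * 9.81 * 8526 / 1e6
= 243476214.66 / 1e6
= 243.4762 MPa

243.4762


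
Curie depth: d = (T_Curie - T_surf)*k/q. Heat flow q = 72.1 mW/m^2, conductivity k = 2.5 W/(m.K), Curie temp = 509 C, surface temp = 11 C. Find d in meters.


T_Curie - T_surf = 509 - 11 = 498 C
Convert q to W/m^2: 72.1 mW/m^2 = 0.0721 W/m^2
d = 498 * 2.5 / 0.0721 = 17267.68 m

17267.68


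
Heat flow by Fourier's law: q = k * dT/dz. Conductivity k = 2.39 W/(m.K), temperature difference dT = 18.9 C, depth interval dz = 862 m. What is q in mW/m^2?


q = k * dT / dz * 1000
= 2.39 * 18.9 / 862 * 1000
= 0.052403 * 1000
= 52.4026 mW/m^2

52.4026


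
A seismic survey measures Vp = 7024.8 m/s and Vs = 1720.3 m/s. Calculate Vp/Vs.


Vp/Vs = 7024.8 / 1720.3
= 4.0835

4.0835


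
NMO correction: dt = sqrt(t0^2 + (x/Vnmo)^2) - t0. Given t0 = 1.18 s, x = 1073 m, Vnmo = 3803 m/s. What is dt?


x/Vnmo = 1073/3803 = 0.282146
(x/Vnmo)^2 = 0.079606
t0^2 = 1.3924
sqrt(1.3924 + 0.079606) = 1.213263
dt = 1.213263 - 1.18 = 0.033263

0.033263


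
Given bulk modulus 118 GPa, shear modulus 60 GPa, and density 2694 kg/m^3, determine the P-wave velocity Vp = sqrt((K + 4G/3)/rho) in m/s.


First compute the effective modulus:
K + 4G/3 = 118e9 + 4*60e9/3 = 198000000000.0 Pa
Then divide by density:
198000000000.0 / 2694 = 73496659.2428 Pa/(kg/m^3)
Take the square root:
Vp = sqrt(73496659.2428) = 8573.02 m/s

8573.02


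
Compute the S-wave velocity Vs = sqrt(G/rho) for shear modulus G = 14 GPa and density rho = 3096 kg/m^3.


Convert G to Pa: G = 14e9 Pa
Compute G/rho = 14e9 / 3096 = 4521963.8243
Vs = sqrt(4521963.8243) = 2126.49 m/s

2126.49


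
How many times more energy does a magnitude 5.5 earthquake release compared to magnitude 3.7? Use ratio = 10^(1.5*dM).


M2 - M1 = 5.5 - 3.7 = 1.8
1.5 * 1.8 = 2.7
ratio = 10^2.7 = 501.19

501.19


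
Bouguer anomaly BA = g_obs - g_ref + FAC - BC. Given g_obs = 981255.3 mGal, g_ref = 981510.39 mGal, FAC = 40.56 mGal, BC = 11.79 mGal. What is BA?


BA = g_obs - g_ref + FAC - BC
= 981255.3 - 981510.39 + 40.56 - 11.79
= -226.32 mGal

-226.32


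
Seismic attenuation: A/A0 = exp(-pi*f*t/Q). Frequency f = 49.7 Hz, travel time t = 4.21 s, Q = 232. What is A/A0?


pi*f*t/Q = pi*49.7*4.21/232 = 2.833351
A/A0 = exp(-2.833351) = 0.058815

0.058815


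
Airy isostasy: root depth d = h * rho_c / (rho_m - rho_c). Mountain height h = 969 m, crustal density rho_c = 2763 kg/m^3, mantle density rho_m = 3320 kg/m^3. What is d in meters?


rho_m - rho_c = 3320 - 2763 = 557
d = 969 * 2763 / 557
= 2677347 / 557
= 4806.73 m

4806.73


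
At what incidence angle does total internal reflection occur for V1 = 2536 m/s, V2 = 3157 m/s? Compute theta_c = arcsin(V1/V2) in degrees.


V1/V2 = 2536/3157 = 0.803294
theta_c = arcsin(0.803294) = 53.4458 degrees

53.4458


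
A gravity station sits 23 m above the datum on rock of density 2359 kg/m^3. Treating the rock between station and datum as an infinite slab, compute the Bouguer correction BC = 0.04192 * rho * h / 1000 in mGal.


BC = 0.04192 * rho * h / 1000
= 0.04192 * 2359 * 23 / 1000
= 2.2745 mGal

2.2745


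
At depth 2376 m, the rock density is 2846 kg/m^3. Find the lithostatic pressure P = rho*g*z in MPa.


P = rho * g * z / 1e6
= 2846 * 9.81 * 2376 / 1e6
= 66336161.76 / 1e6
= 66.3362 MPa

66.3362


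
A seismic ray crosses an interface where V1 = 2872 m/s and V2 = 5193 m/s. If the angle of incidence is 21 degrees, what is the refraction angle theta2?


sin(theta1) = sin(21 deg) = 0.358368
sin(theta2) = V2/V1 * sin(theta1) = 5193/2872 * 0.358368 = 0.647982
theta2 = arcsin(0.647982) = 40.3896 degrees

40.3896


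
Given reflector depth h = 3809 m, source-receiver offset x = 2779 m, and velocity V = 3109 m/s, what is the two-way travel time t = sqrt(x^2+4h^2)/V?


x^2 + 4h^2 = 2779^2 + 4*3809^2 = 7722841 + 58033924 = 65756765
sqrt(65756765) = 8109.0545
t = 8109.0545 / 3109 = 2.6083 s

2.6083


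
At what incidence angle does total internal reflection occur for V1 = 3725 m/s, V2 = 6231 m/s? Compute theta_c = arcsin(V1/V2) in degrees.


V1/V2 = 3725/6231 = 0.597817
theta_c = arcsin(0.597817) = 36.7137 degrees

36.7137


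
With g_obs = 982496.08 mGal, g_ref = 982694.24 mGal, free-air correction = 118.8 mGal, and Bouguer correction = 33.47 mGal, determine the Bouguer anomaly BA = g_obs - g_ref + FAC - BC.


BA = g_obs - g_ref + FAC - BC
= 982496.08 - 982694.24 + 118.8 - 33.47
= -112.83 mGal

-112.83


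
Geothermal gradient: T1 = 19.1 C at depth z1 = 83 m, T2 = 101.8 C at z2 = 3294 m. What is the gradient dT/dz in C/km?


dT = 101.8 - 19.1 = 82.7 C
dz = 3294 - 83 = 3211 m
gradient = dT/dz * 1000 = 82.7/3211 * 1000 = 25.7552 C/km

25.7552


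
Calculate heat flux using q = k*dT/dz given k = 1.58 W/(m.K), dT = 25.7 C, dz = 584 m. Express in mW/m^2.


q = k * dT / dz * 1000
= 1.58 * 25.7 / 584 * 1000
= 0.069531 * 1000
= 69.5308 mW/m^2

69.5308


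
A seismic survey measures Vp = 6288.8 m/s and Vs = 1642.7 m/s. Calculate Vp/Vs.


Vp/Vs = 6288.8 / 1642.7
= 3.8283

3.8283


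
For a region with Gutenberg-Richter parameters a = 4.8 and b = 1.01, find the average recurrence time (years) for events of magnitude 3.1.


log10(N) = 4.8 - 1.01*3.1 = 1.669
N = 10^1.669 = 46.665938
T = 1/N = 1/46.665938 = 0.0214 years

0.0214


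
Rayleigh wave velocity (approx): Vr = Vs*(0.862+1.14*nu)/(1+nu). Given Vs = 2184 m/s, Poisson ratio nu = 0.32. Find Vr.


Numerator factor = 0.862 + 1.14*0.32 = 1.2268
Denominator = 1 + 0.32 = 1.32
Vr = 2184 * 1.2268 / 1.32 = 2029.8 m/s

2029.8


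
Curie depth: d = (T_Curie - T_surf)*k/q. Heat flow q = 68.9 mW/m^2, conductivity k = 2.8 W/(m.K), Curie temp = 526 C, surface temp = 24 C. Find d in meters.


T_Curie - T_surf = 526 - 24 = 502 C
Convert q to W/m^2: 68.9 mW/m^2 = 0.0689 W/m^2
d = 502 * 2.8 / 0.0689 = 20400.58 m

20400.58


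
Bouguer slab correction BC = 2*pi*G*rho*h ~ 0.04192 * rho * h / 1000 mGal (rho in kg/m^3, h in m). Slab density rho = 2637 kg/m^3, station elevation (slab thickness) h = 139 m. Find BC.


BC = 0.04192 * rho * h / 1000
= 0.04192 * 2637 * 139 / 1000
= 15.3655 mGal

15.3655


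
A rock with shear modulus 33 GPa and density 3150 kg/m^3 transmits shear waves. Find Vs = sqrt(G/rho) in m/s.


Convert G to Pa: G = 33e9 Pa
Compute G/rho = 33e9 / 3150 = 10476190.4762
Vs = sqrt(10476190.4762) = 3236.69 m/s

3236.69


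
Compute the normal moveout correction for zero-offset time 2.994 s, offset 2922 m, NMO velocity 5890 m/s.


x/Vnmo = 2922/5890 = 0.496095
(x/Vnmo)^2 = 0.24611
t0^2 = 8.964036
sqrt(8.964036 + 0.24611) = 3.034822
dt = 3.034822 - 2.994 = 0.040822

0.040822


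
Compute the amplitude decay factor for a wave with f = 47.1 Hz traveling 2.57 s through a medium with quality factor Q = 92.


pi*f*t/Q = pi*47.1*2.57/92 = 4.133482
A/A0 = exp(-4.133482) = 0.016027

0.016027


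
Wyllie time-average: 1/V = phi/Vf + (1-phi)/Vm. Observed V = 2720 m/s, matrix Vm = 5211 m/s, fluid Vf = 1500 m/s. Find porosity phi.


1/V - 1/Vm = 1/2720 - 1/5211 = 0.00017575
1/Vf - 1/Vm = 1/1500 - 1/5211 = 0.00047476
phi = 0.00017575 / 0.00047476 = 0.3702

0.3702


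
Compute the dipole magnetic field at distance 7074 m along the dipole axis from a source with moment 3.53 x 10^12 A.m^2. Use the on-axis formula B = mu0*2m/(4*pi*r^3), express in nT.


m = 3.53 x 10^12 = 3530000000000 A.m^2
2m = 7060000000000 A.m^2
r^3 = 7074^3 = 353993401224
B = (4pi*10^-7) * 7060000000000 / (4*pi * 353993401224) * 1e9
= 8871857.653738 / 4448412274818.33 * 1e9
= 1994.3875 nT

1994.3875


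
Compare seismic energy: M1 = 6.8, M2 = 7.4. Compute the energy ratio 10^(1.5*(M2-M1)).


M2 - M1 = 7.4 - 6.8 = 0.6
1.5 * 0.6 = 0.9
ratio = 10^0.9 = 7.94

7.94


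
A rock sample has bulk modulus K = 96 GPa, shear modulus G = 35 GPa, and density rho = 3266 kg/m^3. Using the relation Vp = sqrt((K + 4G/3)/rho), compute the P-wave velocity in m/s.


First compute the effective modulus:
K + 4G/3 = 96e9 + 4*35e9/3 = 142666666666.67 Pa
Then divide by density:
142666666666.67 / 3266 = 43682384.16 Pa/(kg/m^3)
Take the square root:
Vp = sqrt(43682384.16) = 6609.27 m/s

6609.27


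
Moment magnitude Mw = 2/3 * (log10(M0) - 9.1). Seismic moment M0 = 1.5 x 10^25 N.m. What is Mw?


log10(M0) = log10(1.5 x 10^25) = 25.1761
Mw = 2/3 * (25.1761 - 9.1)
= 2/3 * 16.0761
= 10.72

10.72


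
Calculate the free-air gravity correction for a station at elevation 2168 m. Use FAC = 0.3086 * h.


FAC = 0.3086 * h
= 0.3086 * 2168
= 669.0448 mGal

669.0448


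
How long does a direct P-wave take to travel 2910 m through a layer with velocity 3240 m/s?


t = x / V
= 2910 / 3240
= 0.8981 s

0.8981


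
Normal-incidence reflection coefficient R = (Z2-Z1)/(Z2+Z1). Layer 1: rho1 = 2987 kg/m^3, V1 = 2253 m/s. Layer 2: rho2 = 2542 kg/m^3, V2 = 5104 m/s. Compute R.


Z1 = 2987 * 2253 = 6729711
Z2 = 2542 * 5104 = 12974368
R = (12974368 - 6729711) / (12974368 + 6729711) = 6244657 / 19704079 = 0.3169

0.3169
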